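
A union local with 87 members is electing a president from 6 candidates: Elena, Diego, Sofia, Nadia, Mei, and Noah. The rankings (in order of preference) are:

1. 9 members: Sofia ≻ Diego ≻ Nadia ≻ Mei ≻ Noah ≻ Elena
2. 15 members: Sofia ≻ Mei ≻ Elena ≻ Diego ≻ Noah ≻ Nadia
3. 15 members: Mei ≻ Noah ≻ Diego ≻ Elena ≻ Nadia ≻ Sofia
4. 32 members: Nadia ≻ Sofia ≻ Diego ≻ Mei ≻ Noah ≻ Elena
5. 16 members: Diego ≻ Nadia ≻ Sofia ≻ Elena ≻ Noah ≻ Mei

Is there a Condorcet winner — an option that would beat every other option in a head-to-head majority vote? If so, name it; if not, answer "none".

none

Checking pairwise contests:
Diego beats Elena 72–15.
Sofia beats Diego 56–31.
Nadia beats Sofia 63–24.
Diego beats Nadia 55–32.
Diego beats Mei 57–30.
Diego beats Noah 72–15.
Every option loses at least one head-to-head, so there is no Condorcet winner.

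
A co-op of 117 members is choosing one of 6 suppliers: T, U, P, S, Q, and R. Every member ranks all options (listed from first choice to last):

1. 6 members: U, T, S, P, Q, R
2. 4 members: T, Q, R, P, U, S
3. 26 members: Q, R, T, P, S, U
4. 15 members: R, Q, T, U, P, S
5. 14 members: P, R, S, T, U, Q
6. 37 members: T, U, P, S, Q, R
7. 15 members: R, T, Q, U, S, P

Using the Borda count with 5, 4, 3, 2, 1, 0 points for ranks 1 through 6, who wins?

T: 6·4 + 4·5 + 26·3 + 15·3 + 14·2 + 37·5 + 15·4 = 440
U: 6·5 + 4·1 + 26·0 + 15·2 + 14·1 + 37·4 + 15·2 = 256
P: 6·2 + 4·2 + 26·2 + 15·1 + 14·5 + 37·3 + 15·0 = 268
S: 6·3 + 4·0 + 26·1 + 15·0 + 14·3 + 37·2 + 15·1 = 175
Q: 6·1 + 4·4 + 26·5 + 15·4 + 14·0 + 37·1 + 15·3 = 294
R: 6·0 + 4·3 + 26·4 + 15·5 + 14·4 + 37·0 + 15·5 = 322
T has the highest Borda score (440).

T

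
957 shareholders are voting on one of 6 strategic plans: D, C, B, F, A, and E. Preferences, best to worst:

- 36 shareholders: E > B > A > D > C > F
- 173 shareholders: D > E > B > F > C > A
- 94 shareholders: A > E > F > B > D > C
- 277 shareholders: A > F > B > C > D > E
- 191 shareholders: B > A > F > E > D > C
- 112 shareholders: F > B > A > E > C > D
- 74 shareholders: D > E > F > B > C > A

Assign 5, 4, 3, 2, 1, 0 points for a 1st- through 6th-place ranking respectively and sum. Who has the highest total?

B

D: 36·2 + 173·5 + 94·1 + 277·1 + 191·1 + 112·0 + 74·5 = 1869
C: 36·1 + 173·1 + 94·0 + 277·2 + 191·0 + 112·1 + 74·1 = 949
B: 36·4 + 173·3 + 94·2 + 277·3 + 191·5 + 112·4 + 74·2 = 3233
F: 36·0 + 173·2 + 94·3 + 277·4 + 191·3 + 112·5 + 74·3 = 3091
A: 36·3 + 173·0 + 94·5 + 277·5 + 191·4 + 112·3 + 74·0 = 3063
E: 36·5 + 173·4 + 94·4 + 277·0 + 191·2 + 112·2 + 74·4 = 2150
B has the highest Borda score (3233).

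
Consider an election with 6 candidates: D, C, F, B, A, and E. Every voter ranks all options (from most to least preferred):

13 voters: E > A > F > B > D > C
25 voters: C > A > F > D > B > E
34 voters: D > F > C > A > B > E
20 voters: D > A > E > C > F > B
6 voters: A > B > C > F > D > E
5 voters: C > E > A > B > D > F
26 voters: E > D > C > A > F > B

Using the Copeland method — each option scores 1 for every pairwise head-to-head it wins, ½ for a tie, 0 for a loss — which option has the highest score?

D: beats C, F, B, A, and E → score 5.
C: beats F, B, A, and E; loses to D → score 4.
F: beats B and E; loses to D, C, and A → score 2.
B: beats E; loses to D, C, F, and A → score 1.
A: beats F, B, and E; loses to D and C → score 3.
E: loses to D, C, F, B, and A → score 0.
D has the best pairwise record.

D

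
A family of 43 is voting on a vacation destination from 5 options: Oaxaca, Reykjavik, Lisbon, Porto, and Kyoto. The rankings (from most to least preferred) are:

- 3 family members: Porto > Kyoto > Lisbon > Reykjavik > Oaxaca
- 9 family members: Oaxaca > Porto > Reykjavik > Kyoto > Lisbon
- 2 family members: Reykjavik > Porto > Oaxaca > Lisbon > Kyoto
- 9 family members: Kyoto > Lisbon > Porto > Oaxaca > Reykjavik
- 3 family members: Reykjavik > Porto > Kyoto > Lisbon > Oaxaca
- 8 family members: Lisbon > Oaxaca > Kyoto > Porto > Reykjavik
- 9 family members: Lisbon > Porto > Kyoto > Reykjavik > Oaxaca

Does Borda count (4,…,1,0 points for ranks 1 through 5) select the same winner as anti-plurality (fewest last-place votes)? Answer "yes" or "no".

yes

Borda — scores: Oaxaca 73, Reykjavik 50, Lisbon 106, Porto 107, Kyoto 94. Winner: Porto.
Anti-plurality — last-place votes: Oaxaca 15, Reykjavik 17, Lisbon 9, Porto 0, Kyoto 2. Winner: Porto.
The two methods agree.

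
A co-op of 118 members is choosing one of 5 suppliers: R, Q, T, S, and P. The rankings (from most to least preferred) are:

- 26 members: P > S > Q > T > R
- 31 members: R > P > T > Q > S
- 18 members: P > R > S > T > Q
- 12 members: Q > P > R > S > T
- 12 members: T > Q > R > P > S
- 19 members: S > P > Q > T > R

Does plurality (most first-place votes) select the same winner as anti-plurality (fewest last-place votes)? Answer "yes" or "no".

yes

Plurality — first-place votes: R 31, Q 12, T 12, S 19, P 44. Winner: P.
Anti-plurality — last-place votes: R 45, Q 18, T 12, S 43, P 0. Winner: P.
The two methods agree.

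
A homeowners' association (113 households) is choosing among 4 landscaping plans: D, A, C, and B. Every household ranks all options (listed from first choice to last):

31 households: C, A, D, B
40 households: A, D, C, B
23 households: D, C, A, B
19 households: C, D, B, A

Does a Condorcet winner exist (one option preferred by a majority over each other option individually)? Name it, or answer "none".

Checking pairwise contests:
A beats D 71–42.
C beats A 73–40.
D beats C 63–50.
D beats B 113–0.
Every option loses at least one head-to-head, so there is no Condorcet winner.

none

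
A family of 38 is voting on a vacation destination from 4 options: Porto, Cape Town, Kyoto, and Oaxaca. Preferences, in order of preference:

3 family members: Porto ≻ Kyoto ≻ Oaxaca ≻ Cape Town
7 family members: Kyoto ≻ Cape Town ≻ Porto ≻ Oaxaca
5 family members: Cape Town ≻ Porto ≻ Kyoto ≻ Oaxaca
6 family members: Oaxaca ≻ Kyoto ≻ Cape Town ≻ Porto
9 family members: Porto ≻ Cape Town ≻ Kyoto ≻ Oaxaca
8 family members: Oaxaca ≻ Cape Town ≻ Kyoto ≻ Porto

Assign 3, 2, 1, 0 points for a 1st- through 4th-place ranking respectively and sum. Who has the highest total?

Cape Town

Porto: 3·3 + 7·1 + 5·2 + 6·0 + 9·3 + 8·0 = 53
Cape Town: 3·0 + 7·2 + 5·3 + 6·1 + 9·2 + 8·2 = 69
Kyoto: 3·2 + 7·3 + 5·1 + 6·2 + 9·1 + 8·1 = 61
Oaxaca: 3·1 + 7·0 + 5·0 + 6·3 + 9·0 + 8·3 = 45
Cape Town has the highest Borda score (69).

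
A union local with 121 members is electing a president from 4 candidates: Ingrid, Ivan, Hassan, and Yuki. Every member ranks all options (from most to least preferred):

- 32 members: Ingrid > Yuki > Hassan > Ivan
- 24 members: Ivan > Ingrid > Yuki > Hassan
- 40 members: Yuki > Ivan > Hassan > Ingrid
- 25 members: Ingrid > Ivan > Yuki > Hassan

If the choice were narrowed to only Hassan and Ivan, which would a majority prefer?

Voters preferring Hassan to Ivan: 32; preferring Ivan to Hassan: 89.
Ivan wins the head-to-head.

Ivan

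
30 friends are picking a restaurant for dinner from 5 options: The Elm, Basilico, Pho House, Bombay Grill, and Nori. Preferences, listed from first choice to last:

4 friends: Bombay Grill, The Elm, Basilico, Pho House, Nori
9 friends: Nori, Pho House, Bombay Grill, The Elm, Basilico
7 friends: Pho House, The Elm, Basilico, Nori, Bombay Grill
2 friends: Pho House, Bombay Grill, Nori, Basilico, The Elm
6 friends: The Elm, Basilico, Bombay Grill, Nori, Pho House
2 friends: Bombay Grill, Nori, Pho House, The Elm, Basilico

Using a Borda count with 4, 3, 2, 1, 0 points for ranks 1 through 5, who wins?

The Elm: 4·3 + 9·1 + 7·3 + 2·0 + 6·4 + 2·1 = 68
Basilico: 4·2 + 9·0 + 7·2 + 2·1 + 6·3 + 2·0 = 42
Pho House: 4·1 + 9·3 + 7·4 + 2·4 + 6·0 + 2·2 = 71
Bombay Grill: 4·4 + 9·2 + 7·0 + 2·3 + 6·2 + 2·4 = 60
Nori: 4·0 + 9·4 + 7·1 + 2·2 + 6·1 + 2·3 = 59
Pho House has the highest Borda score (71).

Pho House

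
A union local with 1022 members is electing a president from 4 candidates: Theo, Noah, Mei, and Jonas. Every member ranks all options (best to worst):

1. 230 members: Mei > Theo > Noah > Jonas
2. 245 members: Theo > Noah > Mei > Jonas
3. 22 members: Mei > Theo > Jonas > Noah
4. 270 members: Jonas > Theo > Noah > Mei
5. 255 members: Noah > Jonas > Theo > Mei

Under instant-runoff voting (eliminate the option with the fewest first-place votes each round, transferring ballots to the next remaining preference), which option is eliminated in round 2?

Mei

Round 1: Theo 245, Noah 255, Mei 252, Jonas 270. Eliminate Theo.
Round 2: Noah 500, Mei 252, Jonas 270. Eliminate Mei.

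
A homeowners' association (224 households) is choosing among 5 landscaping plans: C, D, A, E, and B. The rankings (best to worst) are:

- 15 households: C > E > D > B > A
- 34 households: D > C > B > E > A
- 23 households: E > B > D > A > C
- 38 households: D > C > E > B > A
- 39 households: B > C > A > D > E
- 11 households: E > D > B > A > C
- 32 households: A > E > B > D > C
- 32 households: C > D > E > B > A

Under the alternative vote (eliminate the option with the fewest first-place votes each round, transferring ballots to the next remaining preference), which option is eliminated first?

Round 1: C 47, D 72, A 32, E 34, B 39. Eliminate A.

A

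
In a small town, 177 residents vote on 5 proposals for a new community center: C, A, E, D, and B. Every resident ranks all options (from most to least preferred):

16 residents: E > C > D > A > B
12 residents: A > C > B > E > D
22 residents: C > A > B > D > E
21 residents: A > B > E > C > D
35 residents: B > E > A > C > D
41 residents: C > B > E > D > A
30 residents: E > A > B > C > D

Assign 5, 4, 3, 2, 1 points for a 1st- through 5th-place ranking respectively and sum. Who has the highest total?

B

C: 16·4 + 12·4 + 22·5 + 21·2 + 35·2 + 41·5 + 30·2 = 599
A: 16·2 + 12·5 + 22·4 + 21·5 + 35·3 + 41·1 + 30·4 = 551
E: 16·5 + 12·2 + 22·1 + 21·3 + 35·4 + 41·3 + 30·5 = 602
D: 16·3 + 12·1 + 22·2 + 21·1 + 35·1 + 41·2 + 30·1 = 272
B: 16·1 + 12·3 + 22·3 + 21·4 + 35·5 + 41·4 + 30·3 = 631
B has the highest Borda score (631).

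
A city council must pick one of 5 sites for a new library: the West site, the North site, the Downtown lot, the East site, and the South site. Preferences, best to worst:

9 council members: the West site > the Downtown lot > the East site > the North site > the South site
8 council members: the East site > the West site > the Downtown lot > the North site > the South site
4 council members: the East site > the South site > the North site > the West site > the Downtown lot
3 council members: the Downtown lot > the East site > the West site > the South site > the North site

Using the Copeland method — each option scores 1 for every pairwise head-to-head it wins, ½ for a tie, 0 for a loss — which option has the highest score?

the West site: beats the North site, the Downtown lot, and the South site; loses to the East site → score 3.
the North site: beats the South site; loses to the West site, the Downtown lot, and the East site → score 1.
the Downtown lot: beats the North site and the South site; ties the East site; loses to the West site → score 2.5.
the East site: beats the West site, the North site, and the South site; ties the Downtown lot → score 3.5.
the South site: loses to the West site, the North site, the Downtown lot, and the East site → score 0.
the East site has the best pairwise record.

the East site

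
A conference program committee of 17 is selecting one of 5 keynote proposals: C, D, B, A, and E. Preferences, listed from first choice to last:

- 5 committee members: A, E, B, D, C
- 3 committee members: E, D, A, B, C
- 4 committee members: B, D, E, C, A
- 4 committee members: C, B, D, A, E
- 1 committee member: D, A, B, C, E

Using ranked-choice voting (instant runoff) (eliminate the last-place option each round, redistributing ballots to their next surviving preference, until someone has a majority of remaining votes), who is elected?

Round 1: C 4, D 1, B 4, A 5, E 3. Eliminate D.
Round 2: C 4, B 4, A 6, E 3. Eliminate E.
Round 3: C 4, B 4, A 9. A has a majority.

A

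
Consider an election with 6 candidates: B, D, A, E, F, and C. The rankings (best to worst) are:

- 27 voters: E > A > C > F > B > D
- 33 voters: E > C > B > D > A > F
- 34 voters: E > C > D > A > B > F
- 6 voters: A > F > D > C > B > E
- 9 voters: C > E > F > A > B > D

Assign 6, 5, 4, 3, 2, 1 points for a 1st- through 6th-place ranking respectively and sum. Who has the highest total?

E

B: 27·2 + 33·4 + 34·2 + 6·2 + 9·2 = 284
D: 27·1 + 33·3 + 34·4 + 6·4 + 9·1 = 295
A: 27·5 + 33·2 + 34·3 + 6·6 + 9·3 = 366
E: 27·6 + 33·6 + 34·6 + 6·1 + 9·5 = 615
F: 27·3 + 33·1 + 34·1 + 6·5 + 9·4 = 214
C: 27·4 + 33·5 + 34·5 + 6·3 + 9·6 = 515
E has the highest Borda score (615).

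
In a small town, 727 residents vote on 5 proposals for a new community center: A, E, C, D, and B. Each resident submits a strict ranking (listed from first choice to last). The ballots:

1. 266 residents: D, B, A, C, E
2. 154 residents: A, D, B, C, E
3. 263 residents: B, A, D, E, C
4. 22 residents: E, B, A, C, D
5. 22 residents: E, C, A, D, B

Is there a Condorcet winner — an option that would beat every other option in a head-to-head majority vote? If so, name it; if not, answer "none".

none

Checking pairwise contests:
B beats A 551–176.
A beats E 683–44.
A beats C 705–22.
A beats D 461–266.
D beats B 442–285.
Every option loses at least one head-to-head, so there is no Condorcet winner.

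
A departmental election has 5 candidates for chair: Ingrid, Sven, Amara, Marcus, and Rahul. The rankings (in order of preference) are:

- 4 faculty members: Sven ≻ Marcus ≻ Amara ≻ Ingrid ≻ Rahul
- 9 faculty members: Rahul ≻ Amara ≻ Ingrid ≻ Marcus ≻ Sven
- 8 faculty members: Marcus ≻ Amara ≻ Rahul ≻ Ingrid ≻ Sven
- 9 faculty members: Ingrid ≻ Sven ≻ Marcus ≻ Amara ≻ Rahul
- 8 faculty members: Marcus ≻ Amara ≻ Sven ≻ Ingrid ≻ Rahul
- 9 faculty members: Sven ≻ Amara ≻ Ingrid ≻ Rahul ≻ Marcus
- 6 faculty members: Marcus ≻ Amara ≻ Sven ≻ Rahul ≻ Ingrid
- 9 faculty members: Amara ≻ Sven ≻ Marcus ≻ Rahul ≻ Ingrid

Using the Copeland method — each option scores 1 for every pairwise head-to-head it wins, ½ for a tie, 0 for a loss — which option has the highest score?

Ingrid: loses to Sven, Amara, Marcus, and Rahul → score 0.
Sven: beats Ingrid and Rahul; ties Marcus; loses to Amara → score 2.5.
Amara: beats Ingrid, Sven, and Rahul; loses to Marcus → score 3.
Marcus: beats Ingrid, Amara, and Rahul; ties Sven → score 3.5.
Rahul: beats Ingrid; loses to Sven, Amara, and Marcus → score 1.
Marcus has the best pairwise record.

Marcus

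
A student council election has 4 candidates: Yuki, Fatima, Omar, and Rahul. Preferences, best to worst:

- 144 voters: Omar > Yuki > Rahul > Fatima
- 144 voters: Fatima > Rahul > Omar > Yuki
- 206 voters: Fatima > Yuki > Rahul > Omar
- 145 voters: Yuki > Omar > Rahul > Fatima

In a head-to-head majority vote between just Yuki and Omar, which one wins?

Yuki

Voters preferring Yuki to Omar: 351; preferring Omar to Yuki: 288.
Yuki wins the head-to-head.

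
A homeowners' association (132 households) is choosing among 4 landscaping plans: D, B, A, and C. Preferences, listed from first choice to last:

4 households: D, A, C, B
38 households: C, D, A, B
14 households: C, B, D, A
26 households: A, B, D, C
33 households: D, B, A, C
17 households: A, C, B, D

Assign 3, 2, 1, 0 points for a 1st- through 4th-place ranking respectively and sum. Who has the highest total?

D: 4·3 + 38·2 + 14·1 + 26·1 + 33·3 + 17·0 = 227
B: 4·0 + 38·0 + 14·2 + 26·2 + 33·2 + 17·1 = 163
A: 4·2 + 38·1 + 14·0 + 26·3 + 33·1 + 17·3 = 208
C: 4·1 + 38·3 + 14·3 + 26·0 + 33·0 + 17·2 = 194
D has the highest Borda score (227).

D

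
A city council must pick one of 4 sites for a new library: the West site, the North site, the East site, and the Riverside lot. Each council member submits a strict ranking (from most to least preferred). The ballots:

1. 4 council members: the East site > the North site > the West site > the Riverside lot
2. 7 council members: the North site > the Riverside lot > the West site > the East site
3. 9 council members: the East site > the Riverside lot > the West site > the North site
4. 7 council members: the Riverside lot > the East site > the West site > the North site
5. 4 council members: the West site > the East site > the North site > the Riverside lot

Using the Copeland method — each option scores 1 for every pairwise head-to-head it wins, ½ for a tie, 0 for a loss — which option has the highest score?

the East site

the West site: beats the North site; loses to the East site and the Riverside lot → score 1.
the North site: loses to the West site, the East site, and the Riverside lot → score 0.
the East site: beats the West site, the North site, and the Riverside lot → score 3.
the Riverside lot: beats the West site and the North site; loses to the East site → score 2.
the East site has the best pairwise record.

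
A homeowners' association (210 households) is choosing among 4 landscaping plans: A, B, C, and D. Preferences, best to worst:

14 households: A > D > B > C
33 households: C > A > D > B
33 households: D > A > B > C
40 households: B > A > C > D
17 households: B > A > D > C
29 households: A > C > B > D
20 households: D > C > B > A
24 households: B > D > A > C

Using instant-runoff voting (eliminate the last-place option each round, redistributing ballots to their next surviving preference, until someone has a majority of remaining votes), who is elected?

A

Round 1: A 43, B 81, C 33, D 53. Eliminate C.
Round 2: A 76, B 81, D 53. Eliminate D.
Round 3: A 109, B 101. A has a majority.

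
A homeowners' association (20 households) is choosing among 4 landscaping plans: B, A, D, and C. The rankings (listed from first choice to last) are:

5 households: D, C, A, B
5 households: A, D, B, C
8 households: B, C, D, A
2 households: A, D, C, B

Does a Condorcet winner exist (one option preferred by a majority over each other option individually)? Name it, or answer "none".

D vs B: 12–8 for D.
D vs A: 13–7 for D.
D vs C: 12–8 for D.
D beats every other option head-to-head.

D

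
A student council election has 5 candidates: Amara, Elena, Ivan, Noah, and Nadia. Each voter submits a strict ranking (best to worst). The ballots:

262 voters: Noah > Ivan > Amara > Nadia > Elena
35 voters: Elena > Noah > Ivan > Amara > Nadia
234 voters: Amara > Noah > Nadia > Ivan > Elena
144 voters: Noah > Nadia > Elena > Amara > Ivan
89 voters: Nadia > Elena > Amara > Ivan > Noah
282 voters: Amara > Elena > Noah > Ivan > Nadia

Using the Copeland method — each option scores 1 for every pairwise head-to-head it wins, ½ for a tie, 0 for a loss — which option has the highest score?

Amara: beats Elena, Ivan, Noah, and Nadia → score 4.
Elena: beats Ivan; loses to Amara, Noah, and Nadia → score 1.
Ivan: beats Nadia; loses to Amara, Elena, and Noah → score 1.
Noah: beats Elena, Ivan, and Nadia; loses to Amara → score 3.
Nadia: beats Elena; loses to Amara, Ivan, and Noah → score 1.
Amara has the best pairwise record.

Amara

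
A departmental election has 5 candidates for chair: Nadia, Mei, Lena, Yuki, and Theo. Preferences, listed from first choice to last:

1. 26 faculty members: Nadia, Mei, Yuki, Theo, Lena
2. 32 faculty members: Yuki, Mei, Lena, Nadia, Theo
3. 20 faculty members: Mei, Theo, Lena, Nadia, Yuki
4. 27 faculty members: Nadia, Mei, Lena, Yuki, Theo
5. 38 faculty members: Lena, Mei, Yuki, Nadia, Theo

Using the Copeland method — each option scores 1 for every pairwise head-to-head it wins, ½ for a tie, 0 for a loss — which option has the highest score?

Mei

Nadia: beats Yuki and Theo; loses to Mei and Lena → score 2.
Mei: beats Nadia, Lena, Yuki, and Theo → score 4.
Lena: beats Nadia, Yuki, and Theo; loses to Mei → score 3.
Yuki: beats Theo; loses to Nadia, Mei, and Lena → score 1.
Theo: loses to Nadia, Mei, Lena, and Yuki → score 0.
Mei has the best pairwise record.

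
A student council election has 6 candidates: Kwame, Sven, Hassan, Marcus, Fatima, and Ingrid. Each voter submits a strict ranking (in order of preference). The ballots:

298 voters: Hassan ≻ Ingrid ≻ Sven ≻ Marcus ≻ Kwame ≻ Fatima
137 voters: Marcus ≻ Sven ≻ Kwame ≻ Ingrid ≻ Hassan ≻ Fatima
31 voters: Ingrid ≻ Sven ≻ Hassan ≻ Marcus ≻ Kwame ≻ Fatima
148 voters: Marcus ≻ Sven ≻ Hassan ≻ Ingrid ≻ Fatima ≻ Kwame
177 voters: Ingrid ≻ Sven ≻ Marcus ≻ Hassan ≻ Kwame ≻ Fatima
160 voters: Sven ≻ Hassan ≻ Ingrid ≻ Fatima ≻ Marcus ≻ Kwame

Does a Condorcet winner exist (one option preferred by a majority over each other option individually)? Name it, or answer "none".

none

Checking pairwise contests:
Sven beats Kwame 951–0.
Ingrid beats Sven 506–445.
Sven beats Hassan 653–298.
Sven beats Marcus 666–285.
Kwame beats Fatima 643–308.
Hassan beats Ingrid 606–345.
Every option loses at least one head-to-head, so there is no Condorcet winner.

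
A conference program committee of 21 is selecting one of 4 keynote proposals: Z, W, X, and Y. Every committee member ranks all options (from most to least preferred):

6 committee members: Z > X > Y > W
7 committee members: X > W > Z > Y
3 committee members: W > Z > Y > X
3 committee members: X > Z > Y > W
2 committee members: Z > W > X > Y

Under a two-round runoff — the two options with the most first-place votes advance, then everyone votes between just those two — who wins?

Round 1 first-place votes: Z 8, W 3, X 10, Y 0.
X and Z advance.
Runoff: X is preferred to Z by 10 voters; Z by 11.
Z wins the runoff.

Z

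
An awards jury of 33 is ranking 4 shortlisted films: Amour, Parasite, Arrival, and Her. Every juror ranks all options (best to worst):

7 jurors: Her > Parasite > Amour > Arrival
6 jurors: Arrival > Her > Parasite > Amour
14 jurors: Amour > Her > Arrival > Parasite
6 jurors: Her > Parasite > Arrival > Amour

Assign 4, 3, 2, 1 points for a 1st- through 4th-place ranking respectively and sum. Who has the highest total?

Her

Amour: 7·2 + 6·1 + 14·4 + 6·1 = 82
Parasite: 7·3 + 6·2 + 14·1 + 6·3 = 65
Arrival: 7·1 + 6·4 + 14·2 + 6·2 = 71
Her: 7·4 + 6·3 + 14·3 + 6·4 = 112
Her has the highest Borda score (112).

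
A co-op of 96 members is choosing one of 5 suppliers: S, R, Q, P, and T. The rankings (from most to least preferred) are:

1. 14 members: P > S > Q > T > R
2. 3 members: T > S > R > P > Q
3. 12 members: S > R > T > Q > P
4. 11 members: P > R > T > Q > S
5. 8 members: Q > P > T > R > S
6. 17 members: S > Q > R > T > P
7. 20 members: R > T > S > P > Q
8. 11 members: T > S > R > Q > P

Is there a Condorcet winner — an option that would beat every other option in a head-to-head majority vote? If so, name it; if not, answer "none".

Checking pairwise contests:
T beats S 53–43.
S beats R 57–39.
S beats Q 77–19.
S beats P 63–33.
R beats T 60–36.
Every option loses at least one head-to-head, so there is no Condorcet winner.

none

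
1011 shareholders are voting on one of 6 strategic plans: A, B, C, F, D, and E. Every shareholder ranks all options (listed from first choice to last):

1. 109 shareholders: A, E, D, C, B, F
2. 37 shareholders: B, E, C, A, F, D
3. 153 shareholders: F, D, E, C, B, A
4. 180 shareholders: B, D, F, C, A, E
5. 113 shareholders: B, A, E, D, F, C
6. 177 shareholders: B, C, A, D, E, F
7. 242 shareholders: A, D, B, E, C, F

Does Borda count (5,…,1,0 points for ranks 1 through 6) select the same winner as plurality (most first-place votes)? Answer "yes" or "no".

yes

Borda — scores: A 2992, B 3523, C 1945, F 1455, D 3207, E 2043. Winner: B.
Plurality — first-place votes: A 351, B 507, C 0, F 153, D 0, E 0. Winner: B.
The two methods agree.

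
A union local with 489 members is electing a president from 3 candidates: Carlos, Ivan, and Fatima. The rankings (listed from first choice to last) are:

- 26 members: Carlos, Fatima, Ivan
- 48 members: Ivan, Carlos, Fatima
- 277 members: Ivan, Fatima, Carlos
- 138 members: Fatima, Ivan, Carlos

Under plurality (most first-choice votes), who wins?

First-place votes: Carlos 26, Ivan 325, Fatima 138.
Ivan has the most first-place votes.

Ivan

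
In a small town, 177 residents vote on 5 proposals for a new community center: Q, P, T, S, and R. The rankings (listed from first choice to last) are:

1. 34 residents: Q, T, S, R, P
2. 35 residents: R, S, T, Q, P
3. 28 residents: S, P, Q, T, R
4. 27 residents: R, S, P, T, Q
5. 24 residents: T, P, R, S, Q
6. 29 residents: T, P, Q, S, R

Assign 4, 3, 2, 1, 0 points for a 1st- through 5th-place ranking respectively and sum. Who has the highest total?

T

Q: 34·4 + 35·1 + 28·2 + 27·0 + 24·0 + 29·2 = 285
P: 34·0 + 35·0 + 28·3 + 27·2 + 24·3 + 29·3 = 297
T: 34·3 + 35·2 + 28·1 + 27·1 + 24·4 + 29·4 = 439
S: 34·2 + 35·3 + 28·4 + 27·3 + 24·1 + 29·1 = 419
R: 34·1 + 35·4 + 28·0 + 27·4 + 24·2 + 29·0 = 330
T has the highest Borda score (439).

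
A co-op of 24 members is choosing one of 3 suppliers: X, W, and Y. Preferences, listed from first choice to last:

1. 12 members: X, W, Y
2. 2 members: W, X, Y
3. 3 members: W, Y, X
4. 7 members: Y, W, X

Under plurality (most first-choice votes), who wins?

First-place votes: X 12, W 5, Y 7.
X has the most first-place votes.

X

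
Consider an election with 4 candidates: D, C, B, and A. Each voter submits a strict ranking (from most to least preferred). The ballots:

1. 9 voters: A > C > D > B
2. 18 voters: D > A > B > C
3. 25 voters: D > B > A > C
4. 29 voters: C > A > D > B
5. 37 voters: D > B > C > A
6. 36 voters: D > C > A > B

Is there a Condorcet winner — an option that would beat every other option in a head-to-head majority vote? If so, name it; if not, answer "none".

D

D vs C: 116–38 for D.
D vs B: 154–0 for D.
D vs A: 116–38 for D.
D beats every other option head-to-head.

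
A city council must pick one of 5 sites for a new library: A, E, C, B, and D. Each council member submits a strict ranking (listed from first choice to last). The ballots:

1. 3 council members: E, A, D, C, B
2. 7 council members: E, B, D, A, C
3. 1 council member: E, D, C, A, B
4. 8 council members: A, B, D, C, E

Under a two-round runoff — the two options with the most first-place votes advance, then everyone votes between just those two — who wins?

Round 1 first-place votes: A 8, E 11, C 0, B 0, D 0.
E and A advance.
Runoff: E is preferred to A by 11 voters; A by 8.
E wins the runoff.

E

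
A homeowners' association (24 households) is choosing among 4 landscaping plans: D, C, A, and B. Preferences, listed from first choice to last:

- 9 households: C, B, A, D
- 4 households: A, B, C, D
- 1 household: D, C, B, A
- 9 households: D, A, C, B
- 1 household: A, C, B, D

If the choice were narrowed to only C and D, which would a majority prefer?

C

Voters preferring C to D: 14; preferring D to C: 10.
C wins the head-to-head.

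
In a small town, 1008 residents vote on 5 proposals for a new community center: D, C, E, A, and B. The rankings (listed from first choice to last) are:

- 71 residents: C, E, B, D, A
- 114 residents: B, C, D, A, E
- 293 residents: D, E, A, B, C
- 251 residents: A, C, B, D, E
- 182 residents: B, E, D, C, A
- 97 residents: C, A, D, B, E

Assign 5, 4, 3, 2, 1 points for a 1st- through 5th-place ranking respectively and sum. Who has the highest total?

D

D: 71·2 + 114·3 + 293·5 + 251·2 + 182·3 + 97·3 = 3288
C: 71·5 + 114·4 + 293·1 + 251·4 + 182·2 + 97·5 = 2957
E: 71·4 + 114·1 + 293·4 + 251·1 + 182·4 + 97·1 = 2646
A: 71·1 + 114·2 + 293·3 + 251·5 + 182·1 + 97·4 = 3003
B: 71·3 + 114·5 + 293·2 + 251·3 + 182·5 + 97·2 = 3226
D has the highest Borda score (3288).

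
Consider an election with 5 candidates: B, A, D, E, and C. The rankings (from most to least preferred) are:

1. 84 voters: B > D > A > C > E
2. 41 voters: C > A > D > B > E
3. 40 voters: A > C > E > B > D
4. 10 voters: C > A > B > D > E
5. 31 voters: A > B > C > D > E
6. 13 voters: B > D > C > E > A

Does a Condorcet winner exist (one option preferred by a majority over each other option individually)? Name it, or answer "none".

A

A vs B: 122–97 for A.
A vs D: 122–97 for A.
A vs E: 206–13 for A.
A vs C: 155–64 for A.
A beats every other option head-to-head.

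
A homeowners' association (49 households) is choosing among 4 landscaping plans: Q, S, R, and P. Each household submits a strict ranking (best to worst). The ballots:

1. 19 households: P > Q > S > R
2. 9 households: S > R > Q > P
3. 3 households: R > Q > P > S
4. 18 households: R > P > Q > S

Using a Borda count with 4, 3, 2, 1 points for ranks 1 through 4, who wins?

P

Q: 19·3 + 9·2 + 3·3 + 18·2 = 120
S: 19·2 + 9·4 + 3·1 + 18·1 = 95
R: 19·1 + 9·3 + 3·4 + 18·4 = 130
P: 19·4 + 9·1 + 3·2 + 18·3 = 145
P has the highest Borda score (145).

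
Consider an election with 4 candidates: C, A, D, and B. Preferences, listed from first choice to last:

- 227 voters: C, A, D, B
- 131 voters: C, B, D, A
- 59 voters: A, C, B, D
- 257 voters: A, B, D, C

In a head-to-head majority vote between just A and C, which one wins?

C

Voters preferring A to C: 316; preferring C to A: 358.
C wins the head-to-head.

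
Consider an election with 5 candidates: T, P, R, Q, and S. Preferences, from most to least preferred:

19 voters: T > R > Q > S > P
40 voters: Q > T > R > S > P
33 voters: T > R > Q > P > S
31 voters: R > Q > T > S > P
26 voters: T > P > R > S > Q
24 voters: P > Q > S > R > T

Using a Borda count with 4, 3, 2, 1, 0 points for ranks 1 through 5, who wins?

T: 19·4 + 40·3 + 33·4 + 31·2 + 26·4 + 24·0 = 494
P: 19·0 + 40·0 + 33·1 + 31·0 + 26·3 + 24·4 = 207
R: 19·3 + 40·2 + 33·3 + 31·4 + 26·2 + 24·1 = 436
Q: 19·2 + 40·4 + 33·2 + 31·3 + 26·0 + 24·3 = 429
S: 19·1 + 40·1 + 33·0 + 31·1 + 26·1 + 24·2 = 164
T has the highest Borda score (494).

T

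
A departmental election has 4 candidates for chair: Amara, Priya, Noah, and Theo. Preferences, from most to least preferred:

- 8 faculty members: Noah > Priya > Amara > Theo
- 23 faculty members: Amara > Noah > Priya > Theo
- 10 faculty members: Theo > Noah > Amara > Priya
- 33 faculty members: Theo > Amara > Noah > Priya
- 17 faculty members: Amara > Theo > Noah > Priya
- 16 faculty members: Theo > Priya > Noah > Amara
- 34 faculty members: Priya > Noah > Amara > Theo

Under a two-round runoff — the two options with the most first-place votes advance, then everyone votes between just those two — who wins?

Amara

Round 1 first-place votes: Amara 40, Priya 34, Noah 8, Theo 59.
Theo and Amara advance.
Runoff: Theo is preferred to Amara by 59 voters; Amara by 82.
Amara wins the runoff.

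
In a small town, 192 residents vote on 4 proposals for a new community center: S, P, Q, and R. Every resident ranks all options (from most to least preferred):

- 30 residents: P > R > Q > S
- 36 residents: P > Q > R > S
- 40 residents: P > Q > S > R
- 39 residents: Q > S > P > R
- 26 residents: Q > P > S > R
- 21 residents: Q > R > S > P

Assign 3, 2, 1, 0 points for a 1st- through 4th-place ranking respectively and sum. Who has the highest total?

S: 30·0 + 36·0 + 40·1 + 39·2 + 26·1 + 21·1 = 165
P: 30·3 + 36·3 + 40·3 + 39·1 + 26·2 + 21·0 = 409
Q: 30·1 + 36·2 + 40·2 + 39·3 + 26·3 + 21·3 = 440
R: 30·2 + 36·1 + 40·0 + 39·0 + 26·0 + 21·2 = 138
Q has the highest Borda score (440).

Q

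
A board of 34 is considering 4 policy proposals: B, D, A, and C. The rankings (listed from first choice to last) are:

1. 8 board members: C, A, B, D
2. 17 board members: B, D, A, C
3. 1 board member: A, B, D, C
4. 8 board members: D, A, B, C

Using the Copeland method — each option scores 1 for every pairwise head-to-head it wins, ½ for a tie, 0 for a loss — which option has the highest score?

B

B: beats D and C; ties A → score 2.5.
D: beats A and C; loses to B → score 2.
A: beats C; ties B; loses to D → score 1.5.
C: loses to B, D, and A → score 0.
B has the best pairwise record.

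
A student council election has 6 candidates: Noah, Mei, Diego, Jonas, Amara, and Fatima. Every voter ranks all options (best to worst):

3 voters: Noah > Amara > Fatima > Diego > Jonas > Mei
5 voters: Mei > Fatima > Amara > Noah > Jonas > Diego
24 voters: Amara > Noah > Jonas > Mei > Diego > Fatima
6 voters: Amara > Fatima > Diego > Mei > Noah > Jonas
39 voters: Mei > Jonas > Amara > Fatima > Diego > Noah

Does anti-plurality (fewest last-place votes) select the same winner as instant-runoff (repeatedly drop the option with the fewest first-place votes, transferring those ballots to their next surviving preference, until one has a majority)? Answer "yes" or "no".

no

Anti-plurality — last-place votes: Noah 39, Mei 3, Diego 5, Jonas 6, Amara 0, Fatima 24. Winner: Amara.
Instant-runoff — R1 Noah 3, Mei 44, Diego 0, Jonas 0, Amara 30, Fatima 0 (Mei winner). Winner: Mei.
The two methods disagree.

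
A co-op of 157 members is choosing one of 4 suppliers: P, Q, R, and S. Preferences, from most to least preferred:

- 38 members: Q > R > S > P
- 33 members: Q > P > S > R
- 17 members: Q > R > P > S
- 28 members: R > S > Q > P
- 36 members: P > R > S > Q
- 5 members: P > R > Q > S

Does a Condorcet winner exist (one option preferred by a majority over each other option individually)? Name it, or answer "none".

Q vs P: 116–41 for Q.
Q vs R: 88–69 for Q.
Q vs S: 93–64 for Q.
Q beats every other option head-to-head.

Q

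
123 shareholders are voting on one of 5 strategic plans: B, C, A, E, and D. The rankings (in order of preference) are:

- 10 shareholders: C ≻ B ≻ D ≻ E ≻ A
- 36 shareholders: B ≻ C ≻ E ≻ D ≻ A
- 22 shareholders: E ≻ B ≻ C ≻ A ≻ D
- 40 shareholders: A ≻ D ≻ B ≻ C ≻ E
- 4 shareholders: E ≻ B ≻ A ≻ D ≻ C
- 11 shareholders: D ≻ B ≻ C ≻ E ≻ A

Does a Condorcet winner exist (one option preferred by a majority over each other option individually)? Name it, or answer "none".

B vs C: 113–10 for B.
B vs A: 83–40 for B.
B vs E: 97–26 for B.
B vs D: 72–51 for B.
B beats every other option head-to-head.

B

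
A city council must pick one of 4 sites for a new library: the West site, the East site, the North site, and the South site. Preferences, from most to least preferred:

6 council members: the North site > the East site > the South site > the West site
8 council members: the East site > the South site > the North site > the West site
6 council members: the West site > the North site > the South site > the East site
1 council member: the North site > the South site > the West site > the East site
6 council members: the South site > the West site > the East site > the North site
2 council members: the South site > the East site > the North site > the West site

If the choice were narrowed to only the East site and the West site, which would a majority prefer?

the East site

Voters preferring the East site to the West site: 16; preferring the West site to the East site: 13.
the East site wins the head-to-head.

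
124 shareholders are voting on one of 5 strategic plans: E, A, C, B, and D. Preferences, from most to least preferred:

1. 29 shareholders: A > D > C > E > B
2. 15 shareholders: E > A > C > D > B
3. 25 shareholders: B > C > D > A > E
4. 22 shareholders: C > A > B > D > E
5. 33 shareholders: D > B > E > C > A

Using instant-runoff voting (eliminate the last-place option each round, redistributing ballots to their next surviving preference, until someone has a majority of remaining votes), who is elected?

A

Round 1: E 15, A 29, C 22, B 25, D 33. Eliminate E.
Round 2: A 44, C 22, B 25, D 33. Eliminate C.
Round 3: A 66, B 25, D 33. A has a majority.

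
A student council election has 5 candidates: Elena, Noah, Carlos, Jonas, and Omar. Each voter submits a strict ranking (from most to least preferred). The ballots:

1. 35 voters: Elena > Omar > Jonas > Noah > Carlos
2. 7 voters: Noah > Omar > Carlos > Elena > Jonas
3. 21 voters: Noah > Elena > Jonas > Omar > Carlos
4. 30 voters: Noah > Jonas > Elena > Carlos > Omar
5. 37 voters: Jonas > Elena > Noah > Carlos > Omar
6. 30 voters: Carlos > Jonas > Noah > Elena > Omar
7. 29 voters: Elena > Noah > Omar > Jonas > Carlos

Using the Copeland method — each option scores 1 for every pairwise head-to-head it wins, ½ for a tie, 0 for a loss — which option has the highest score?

Elena: beats Noah, Carlos, and Omar; loses to Jonas → score 3.
Noah: beats Carlos and Omar; loses to Elena and Jonas → score 2.
Carlos: beats Omar; loses to Elena, Noah, and Jonas → score 1.
Jonas: beats Elena, Noah, Carlos, and Omar → score 4.
Omar: loses to Elena, Noah, Carlos, and Jonas → score 0.
Jonas has the best pairwise record.

Jonas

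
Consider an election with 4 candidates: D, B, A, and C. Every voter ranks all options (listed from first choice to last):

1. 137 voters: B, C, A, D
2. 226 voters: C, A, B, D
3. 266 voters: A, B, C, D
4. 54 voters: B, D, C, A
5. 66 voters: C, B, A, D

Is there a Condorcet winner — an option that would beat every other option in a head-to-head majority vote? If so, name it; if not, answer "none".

Checking pairwise contests:
B beats D 749–0.
A beats B 492–257.
C beats A 483–266.
B beats C 457–292.
Every option loses at least one head-to-head, so there is no Condorcet winner.

none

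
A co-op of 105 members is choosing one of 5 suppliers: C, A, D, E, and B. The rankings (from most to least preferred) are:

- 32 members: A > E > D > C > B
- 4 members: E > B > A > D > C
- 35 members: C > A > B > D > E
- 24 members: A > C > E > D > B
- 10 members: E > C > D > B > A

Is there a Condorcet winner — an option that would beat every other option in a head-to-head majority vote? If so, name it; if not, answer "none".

A vs C: 60–45 for A.
A vs D: 95–10 for A.
A vs E: 91–14 for A.
A vs B: 91–14 for A.
A beats every other option head-to-head.

A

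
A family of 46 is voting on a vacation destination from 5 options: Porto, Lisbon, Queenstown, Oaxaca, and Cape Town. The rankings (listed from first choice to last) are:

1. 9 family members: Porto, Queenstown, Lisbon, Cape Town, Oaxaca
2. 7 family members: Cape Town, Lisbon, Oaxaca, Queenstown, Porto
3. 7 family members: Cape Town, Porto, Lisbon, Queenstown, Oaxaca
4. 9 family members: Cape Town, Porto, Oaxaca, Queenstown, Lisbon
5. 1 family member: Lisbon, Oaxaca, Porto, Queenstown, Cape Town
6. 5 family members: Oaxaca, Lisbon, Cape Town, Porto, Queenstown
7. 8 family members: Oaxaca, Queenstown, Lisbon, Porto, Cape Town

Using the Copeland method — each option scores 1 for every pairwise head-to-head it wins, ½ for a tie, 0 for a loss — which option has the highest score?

Porto: beats Lisbon, Queenstown, and Oaxaca; loses to Cape Town → score 3.
Lisbon: beats Oaxaca; ties Cape Town; loses to Porto and Queenstown → score 1.5.
Queenstown: beats Lisbon; loses to Porto, Oaxaca, and Cape Town → score 1.
Oaxaca: beats Queenstown; loses to Porto, Lisbon, and Cape Town → score 1.
Cape Town: beats Porto, Queenstown, and Oaxaca; ties Lisbon → score 3.5.
Cape Town has the best pairwise record.

Cape Town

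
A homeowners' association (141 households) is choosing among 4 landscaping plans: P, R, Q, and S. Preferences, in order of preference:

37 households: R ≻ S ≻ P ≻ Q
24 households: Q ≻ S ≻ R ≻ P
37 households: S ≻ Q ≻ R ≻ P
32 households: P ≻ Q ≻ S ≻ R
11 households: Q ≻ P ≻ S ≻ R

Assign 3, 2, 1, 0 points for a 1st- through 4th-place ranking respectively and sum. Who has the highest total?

P: 37·1 + 24·0 + 37·0 + 32·3 + 11·2 = 155
R: 37·3 + 24·1 + 37·1 + 32·0 + 11·0 = 172
Q: 37·0 + 24·3 + 37·2 + 32·2 + 11·3 = 243
S: 37·2 + 24·2 + 37·3 + 32·1 + 11·1 = 276
S has the highest Borda score (276).

S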